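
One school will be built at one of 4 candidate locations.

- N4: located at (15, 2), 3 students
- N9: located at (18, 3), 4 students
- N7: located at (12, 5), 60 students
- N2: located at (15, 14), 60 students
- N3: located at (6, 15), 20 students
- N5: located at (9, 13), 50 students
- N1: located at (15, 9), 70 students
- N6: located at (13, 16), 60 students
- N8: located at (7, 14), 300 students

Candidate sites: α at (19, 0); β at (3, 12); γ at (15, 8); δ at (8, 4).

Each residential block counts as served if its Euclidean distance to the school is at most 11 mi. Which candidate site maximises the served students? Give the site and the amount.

Coverage radius r = 11 mi; a point is covered iff (Δx)²+(Δy)² ≤ 11² = 121.
  α (19, 0): covers {N4, N9, N7, N1} → 137
  β (3, 12): covers {N3, N5, N6, N8} → 430
  γ (15, 8): covers {N4, N9, N7, N2, N5, N1, N6, N8} → 607
  δ (8, 4): covers {N4, N9, N7, N5, N1, N8} → 487
Maximum coverage at γ: 607 students.

γ, covering 607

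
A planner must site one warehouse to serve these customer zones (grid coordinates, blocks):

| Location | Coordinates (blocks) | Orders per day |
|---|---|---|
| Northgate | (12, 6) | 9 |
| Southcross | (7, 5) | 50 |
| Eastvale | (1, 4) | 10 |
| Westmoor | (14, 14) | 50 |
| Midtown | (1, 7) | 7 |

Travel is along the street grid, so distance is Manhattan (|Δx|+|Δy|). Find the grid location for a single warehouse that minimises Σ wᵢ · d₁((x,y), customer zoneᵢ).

Manhattan distance separates: Σwᵢ(|x−xᵢ|+|y−yᵢ|) = Σwᵢ|x−xᵢ| + Σwᵢ|y−yᵢ|, so x and y are optimised independently as 1-D weighted medians.
Total weight W = 126; half = 63.
x-coordinate, sorted with cumulative weight:
  x=1 (Eastvale, w=10) cum 10
  x=1 (Midtown, w=7) cum 17
  x=7 (Southcross, w=50) cum 67  ← median
  x=12 (Northgate, w=9) cum 76
  x=14 (Westmoor, w=50) cum 126
⇒ x* = 7
y-coordinate, sorted with cumulative weight:
  y=4 (Eastvale, w=10) cum 10
  y=5 (Southcross, w=50) cum 60
  y=6 (Northgate, w=9) cum 69  ← median
  y=7 (Midtown, w=7) cum 76
  y=14 (Westmoor, w=50) cum 126
⇒ y* = 6

(7, 6)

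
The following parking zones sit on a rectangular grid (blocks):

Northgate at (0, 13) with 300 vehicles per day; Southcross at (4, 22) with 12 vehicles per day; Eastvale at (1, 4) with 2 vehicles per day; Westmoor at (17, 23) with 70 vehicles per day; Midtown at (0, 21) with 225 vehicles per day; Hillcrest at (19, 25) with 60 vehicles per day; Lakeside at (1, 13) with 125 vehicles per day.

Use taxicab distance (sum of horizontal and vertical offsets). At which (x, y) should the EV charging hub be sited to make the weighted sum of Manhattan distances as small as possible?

(0, 13)

Manhattan distance separates: Σwᵢ(|x−xᵢ|+|y−yᵢ|) = Σwᵢ|x−xᵢ| + Σwᵢ|y−yᵢ|, so x and y are optimised independently as 1-D weighted medians.
Total weight W = 794; half = 397.
x-coordinate, sorted with cumulative weight:
  x=0 (Northgate, w=300) cum 300
  x=0 (Midtown, w=225) cum 525  ← median
  x=1 (Eastvale, w=2) cum 527
  x=1 (Lakeside, w=125) cum 652
  x=4 (Southcross, w=12) cum 664
  x=17 (Westmoor, w=70) cum 734
  x=19 (Hillcrest, w=60) cum 794
⇒ x* = 0
y-coordinate, sorted with cumulative weight:
  y=4 (Eastvale, w=2) cum 2
  y=13 (Northgate, w=300) cum 302
  y=13 (Lakeside, w=125) cum 427  ← median
  y=21 (Midtown, w=225) cum 652
  y=22 (Southcross, w=12) cum 664
  y=23 (Westmoor, w=70) cum 734
  y=25 (Hillcrest, w=60) cum 794
⇒ y* = 13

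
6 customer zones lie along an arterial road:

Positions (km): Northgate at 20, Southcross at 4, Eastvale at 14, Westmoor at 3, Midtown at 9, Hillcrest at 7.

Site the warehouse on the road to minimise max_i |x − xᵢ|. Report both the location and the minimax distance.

location 11.5, max distance 8.5

The 1-center on a line is the midpoint of the two extreme points: leftmost at 3, rightmost at 20.
Optimal location = (3 + 20)/2 = 11.5; maximum distance = (20 − 3)/2 = 8.5.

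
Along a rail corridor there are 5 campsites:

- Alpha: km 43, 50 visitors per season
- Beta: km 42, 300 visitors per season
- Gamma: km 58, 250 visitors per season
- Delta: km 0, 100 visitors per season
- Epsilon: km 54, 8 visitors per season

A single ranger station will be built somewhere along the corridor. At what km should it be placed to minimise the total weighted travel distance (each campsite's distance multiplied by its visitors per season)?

For a sum of weighted absolute distances on a line, the optimum is the weighted median (not the mean). Total weight W = 708; half-weight = 354.
Sort by position and accumulate weight:
  km 0 (Delta, w=100) → cum 100
  km 42 (Beta, w=300) → cum 400  ≥ 354 → median here
  km 43 (Alpha, w=50) → cum 450
  km 54 (Epsilon, w=8) → cum 458
  km 58 (Gamma, w=250) → cum 708
Optimal location: km 42.

x = 42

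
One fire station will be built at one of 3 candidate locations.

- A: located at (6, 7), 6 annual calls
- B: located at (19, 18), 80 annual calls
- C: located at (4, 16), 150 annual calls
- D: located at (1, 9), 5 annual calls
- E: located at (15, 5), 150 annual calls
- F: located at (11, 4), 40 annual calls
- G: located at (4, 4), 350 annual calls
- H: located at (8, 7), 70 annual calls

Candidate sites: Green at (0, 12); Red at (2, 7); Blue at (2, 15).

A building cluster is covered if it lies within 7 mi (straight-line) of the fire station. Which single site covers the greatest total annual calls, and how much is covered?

Coverage radius r = 7 mi; a point is covered iff (Δx)²+(Δy)² ≤ 7² = 49.
  Green (0, 12): covers {C, D} → 155
  Red (2, 7): covers {A, D, G, H} → 431
  Blue (2, 15): covers {C, D} → 155
Maximum coverage at Red: 431 annual calls.

Red, covering 431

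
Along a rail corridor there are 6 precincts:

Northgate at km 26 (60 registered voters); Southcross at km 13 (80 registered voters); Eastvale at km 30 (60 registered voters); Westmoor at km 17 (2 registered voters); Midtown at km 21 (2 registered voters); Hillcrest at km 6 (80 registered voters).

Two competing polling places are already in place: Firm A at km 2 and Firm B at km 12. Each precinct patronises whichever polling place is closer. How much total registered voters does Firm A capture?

80

The indifferent point is the midpoint (2+12)/2 = 7; precincts left of it (closer to Firm A at 2) go to Firm A, those right go to Firm B.
  Hillcrest at 6 (w=80) → Firm A
  Southcross at 13 (w=80) → Firm B
  Westmoor at 17 (w=2) → Firm B
  Midtown at 21 (w=2) → Firm B
  Northgate at 26 (w=60) → Firm B
  Eastvale at 30 (w=60) → Firm B
Firm A captures 80; Firm B captures 204.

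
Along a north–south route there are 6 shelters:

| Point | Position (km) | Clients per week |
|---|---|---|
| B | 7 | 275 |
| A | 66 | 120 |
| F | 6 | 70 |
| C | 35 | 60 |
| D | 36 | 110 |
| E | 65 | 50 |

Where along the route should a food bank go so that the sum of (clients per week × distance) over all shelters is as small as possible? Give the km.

x = 7

For a sum of weighted absolute distances on a line, the optimum is the weighted median (not the mean). Total weight W = 685; half-weight = 342.5.
Sort by position and accumulate weight:
  km 6 (F, w=70) → cum 70
  km 7 (B, w=275) → cum 345  ≥ 342.5 → median here
  km 35 (C, w=60) → cum 405
  km 36 (D, w=110) → cum 515
  km 65 (E, w=50) → cum 565
  km 66 (A, w=120) → cum 685
Optimal location: km 7.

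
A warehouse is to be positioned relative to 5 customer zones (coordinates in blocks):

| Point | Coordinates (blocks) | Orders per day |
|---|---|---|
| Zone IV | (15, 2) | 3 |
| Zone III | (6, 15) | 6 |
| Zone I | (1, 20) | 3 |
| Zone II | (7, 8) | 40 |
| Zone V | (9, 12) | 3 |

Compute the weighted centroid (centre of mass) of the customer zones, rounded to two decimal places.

The minimiser of Σwᵢ‖p−pᵢ‖² is the weighted centroid p* = (Σwᵢpᵢ)/(Σwᵢ).
Σwᵢ = 55.
Σwᵢxᵢ = 3·15 + 6·6 + 3·1 + 40·7 + 3·9 = 391.
Σwᵢyᵢ = 3·2 + 6·15 + 3·20 + 40·8 + 3·12 = 512.
x* = 391/55 = 7.11, y* = 512/55 = 9.31.

(7.11, 9.31)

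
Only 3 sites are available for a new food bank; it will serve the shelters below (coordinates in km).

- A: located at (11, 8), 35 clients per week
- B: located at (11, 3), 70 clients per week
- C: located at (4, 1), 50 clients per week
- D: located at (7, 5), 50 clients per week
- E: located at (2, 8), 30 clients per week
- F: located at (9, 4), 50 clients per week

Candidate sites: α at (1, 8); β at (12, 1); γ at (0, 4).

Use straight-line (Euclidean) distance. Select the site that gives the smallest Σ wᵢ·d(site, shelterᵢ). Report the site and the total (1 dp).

β, total 1702.5 km

Total weighted distance at each candidate:
  α (1, 8): total = 2326.0
  β (12, 1): total = 1702.5
  γ (0, 4): total = 2370.6
Minimum is at β with total 1702.5 km.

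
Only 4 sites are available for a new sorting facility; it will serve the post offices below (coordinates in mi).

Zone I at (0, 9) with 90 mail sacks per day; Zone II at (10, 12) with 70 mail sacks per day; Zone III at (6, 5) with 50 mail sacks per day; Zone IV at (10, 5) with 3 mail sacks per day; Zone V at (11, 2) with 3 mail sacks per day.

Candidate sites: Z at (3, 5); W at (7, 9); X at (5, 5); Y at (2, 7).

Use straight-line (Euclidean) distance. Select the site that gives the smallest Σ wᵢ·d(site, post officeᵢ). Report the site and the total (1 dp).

W, total 1172.3 mi

Total weighted distance at each candidate:
  Z (3, 5): total = 1339.6
  W (7, 9): total = 1172.3
  X (5, 5): total = 1263.6
  Y (2, 7): total = 1194.2
Minimum is at W with total 1172.3 mi.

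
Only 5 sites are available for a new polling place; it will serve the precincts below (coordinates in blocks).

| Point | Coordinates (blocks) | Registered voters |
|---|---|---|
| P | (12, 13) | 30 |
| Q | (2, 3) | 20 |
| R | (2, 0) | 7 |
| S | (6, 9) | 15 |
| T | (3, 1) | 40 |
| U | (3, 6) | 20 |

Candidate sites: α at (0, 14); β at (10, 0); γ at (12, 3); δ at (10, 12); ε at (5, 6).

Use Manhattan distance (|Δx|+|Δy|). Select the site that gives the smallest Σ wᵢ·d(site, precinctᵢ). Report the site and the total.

ε, total 983 blocks

Total weighted distance at each candidate:
  α (0, 14): total = 1787
  β (10, 0): total = 1501
  γ (12, 3): total = 1451
  δ (10, 12): total = 1655
  ε (5, 6): total = 983
Minimum is at ε with total 983 blocks.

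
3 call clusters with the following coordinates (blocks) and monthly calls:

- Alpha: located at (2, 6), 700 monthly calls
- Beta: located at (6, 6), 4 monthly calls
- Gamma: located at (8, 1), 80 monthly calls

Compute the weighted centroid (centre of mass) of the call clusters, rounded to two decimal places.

(2.63, 5.49)

The minimiser of Σwᵢ‖p−pᵢ‖² is the weighted centroid p* = (Σwᵢpᵢ)/(Σwᵢ).
Σwᵢ = 784.
Σwᵢxᵢ = 700·2 + 4·6 + 80·8 = 2064.
Σwᵢyᵢ = 700·6 + 4·6 + 80·1 = 4304.
x* = 2064/784 = 2.63, y* = 4304/784 = 5.49.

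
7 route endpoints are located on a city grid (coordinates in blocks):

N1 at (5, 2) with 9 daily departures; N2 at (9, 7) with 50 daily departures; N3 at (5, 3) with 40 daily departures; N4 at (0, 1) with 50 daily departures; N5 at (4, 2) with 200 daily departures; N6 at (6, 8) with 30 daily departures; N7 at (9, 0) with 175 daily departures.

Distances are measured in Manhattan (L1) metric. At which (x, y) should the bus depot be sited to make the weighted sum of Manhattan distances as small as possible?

Manhattan distance separates: Σwᵢ(|x−xᵢ|+|y−yᵢ|) = Σwᵢ|x−xᵢ| + Σwᵢ|y−yᵢ|, so x and y are optimised independently as 1-D weighted medians.
Total weight W = 554; half = 277.
x-coordinate, sorted with cumulative weight:
  x=0 (N4, w=50) cum 50
  x=4 (N5, w=200) cum 250
  x=5 (N1, w=9) cum 259
  x=5 (N3, w=40) cum 299  ← median
  x=6 (N6, w=30) cum 329
  x=9 (N2, w=50) cum 379
  x=9 (N7, w=175) cum 554
⇒ x* = 5
y-coordinate, sorted with cumulative weight:
  y=0 (N7, w=175) cum 175
  y=1 (N4, w=50) cum 225
  y=2 (N1, w=9) cum 234
  y=2 (N5, w=200) cum 434  ← median
  y=3 (N3, w=40) cum 474
  y=7 (N2, w=50) cum 524
  y=8 (N6, w=30) cum 554
⇒ y* = 2

(5, 2)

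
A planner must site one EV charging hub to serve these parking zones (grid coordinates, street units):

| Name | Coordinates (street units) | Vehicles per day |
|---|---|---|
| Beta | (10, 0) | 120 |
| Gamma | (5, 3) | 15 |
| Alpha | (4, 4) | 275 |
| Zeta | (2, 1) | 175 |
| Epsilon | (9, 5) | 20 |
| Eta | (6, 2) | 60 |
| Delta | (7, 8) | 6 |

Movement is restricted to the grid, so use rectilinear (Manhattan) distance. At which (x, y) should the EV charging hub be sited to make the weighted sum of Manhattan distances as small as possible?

(4, 2)

Manhattan distance separates: Σwᵢ(|x−xᵢ|+|y−yᵢ|) = Σwᵢ|x−xᵢ| + Σwᵢ|y−yᵢ|, so x and y are optimised independently as 1-D weighted medians.
Total weight W = 671; half = 335.5.
x-coordinate, sorted with cumulative weight:
  x=2 (Zeta, w=175) cum 175
  x=4 (Alpha, w=275) cum 450  ← median
  x=5 (Gamma, w=15) cum 465
  x=6 (Eta, w=60) cum 525
  x=7 (Delta, w=6) cum 531
  x=9 (Epsilon, w=20) cum 551
  x=10 (Beta, w=120) cum 671
⇒ x* = 4
y-coordinate, sorted with cumulative weight:
  y=0 (Beta, w=120) cum 120
  y=1 (Zeta, w=175) cum 295
  y=2 (Eta, w=60) cum 355  ← median
  y=3 (Gamma, w=15) cum 370
  y=4 (Alpha, w=275) cum 645
  y=5 (Epsilon, w=20) cum 665
  y=8 (Delta, w=6) cum 671
⇒ y* = 2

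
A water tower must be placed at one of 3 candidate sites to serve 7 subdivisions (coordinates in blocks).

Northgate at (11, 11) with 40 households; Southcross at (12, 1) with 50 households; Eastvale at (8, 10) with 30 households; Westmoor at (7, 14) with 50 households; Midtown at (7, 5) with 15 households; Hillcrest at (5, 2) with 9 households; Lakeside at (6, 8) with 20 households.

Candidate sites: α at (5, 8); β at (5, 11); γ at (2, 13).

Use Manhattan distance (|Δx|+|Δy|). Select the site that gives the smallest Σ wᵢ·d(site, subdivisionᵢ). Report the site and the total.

Total weighted distance at each candidate:
  α (5, 8): total = 1759
  β (5, 11): total = 1741
  γ (2, 13): total = 2611
Minimum is at β with total 1741 blocks.

β, total 1741 blocks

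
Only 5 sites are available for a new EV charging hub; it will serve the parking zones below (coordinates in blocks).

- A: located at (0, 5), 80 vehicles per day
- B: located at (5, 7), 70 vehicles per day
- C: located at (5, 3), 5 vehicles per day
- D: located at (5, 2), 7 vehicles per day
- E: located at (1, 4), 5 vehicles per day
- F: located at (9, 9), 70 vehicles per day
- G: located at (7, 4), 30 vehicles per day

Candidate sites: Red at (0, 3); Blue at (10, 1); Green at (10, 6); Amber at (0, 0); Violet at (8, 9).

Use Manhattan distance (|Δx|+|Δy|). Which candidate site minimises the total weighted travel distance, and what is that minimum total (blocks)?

Total weighted distance at each candidate:
  Red (0, 3): total = 2157
  Blue (10, 1): total = 2837
  Green (10, 6): total = 1888
  Amber (0, 0): total = 2944
  Violet (8, 9): total = 1735
Minimum is at Violet with total 1735 blocks.

Violet, total 1735 blocks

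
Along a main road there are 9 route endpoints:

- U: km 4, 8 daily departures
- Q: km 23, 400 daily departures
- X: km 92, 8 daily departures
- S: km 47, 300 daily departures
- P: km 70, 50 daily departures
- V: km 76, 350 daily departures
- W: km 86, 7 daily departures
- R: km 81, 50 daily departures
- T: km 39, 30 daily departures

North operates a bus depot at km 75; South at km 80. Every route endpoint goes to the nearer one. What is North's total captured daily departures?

1138

The indifferent point is the midpoint (75+80)/2 = 77.5; route endpoints left of it (closer to North at 75) go to North, those right go to South.
  U at 4 (w=8) → North
  Q at 23 (w=400) → North
  T at 39 (w=30) → North
  S at 47 (w=300) → North
  P at 70 (w=50) → North
  V at 76 (w=350) → North
  R at 81 (w=50) → South
  W at 86 (w=7) → South
  X at 92 (w=8) → South
North captures 1138; South captures 65.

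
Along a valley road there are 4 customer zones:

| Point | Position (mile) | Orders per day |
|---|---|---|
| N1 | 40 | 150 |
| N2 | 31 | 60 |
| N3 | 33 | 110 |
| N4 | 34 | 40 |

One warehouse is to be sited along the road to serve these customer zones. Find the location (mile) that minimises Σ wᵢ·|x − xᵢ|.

x = 34

For a sum of weighted absolute distances on a line, the optimum is the weighted median (not the mean). Total weight W = 360; half-weight = 180.
Sort by position and accumulate weight:
  mile 31 (N2, w=60) → cum 60
  mile 33 (N3, w=110) → cum 170
  mile 34 (N4, w=40) → cum 210  ≥ 180 → median here
  mile 40 (N1, w=150) → cum 360
Optimal location: mile 34.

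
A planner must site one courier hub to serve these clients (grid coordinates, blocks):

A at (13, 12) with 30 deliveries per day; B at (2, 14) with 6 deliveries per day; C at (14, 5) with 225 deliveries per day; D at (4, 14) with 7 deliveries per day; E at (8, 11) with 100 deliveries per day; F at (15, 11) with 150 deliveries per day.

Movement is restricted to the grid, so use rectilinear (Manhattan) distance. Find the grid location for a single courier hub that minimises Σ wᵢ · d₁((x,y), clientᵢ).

Manhattan distance separates: Σwᵢ(|x−xᵢ|+|y−yᵢ|) = Σwᵢ|x−xᵢ| + Σwᵢ|y−yᵢ|, so x and y are optimised independently as 1-D weighted medians.
Total weight W = 518; half = 259.
x-coordinate, sorted with cumulative weight:
  x=2 (B, w=6) cum 6
  x=4 (D, w=7) cum 13
  x=8 (E, w=100) cum 113
  x=13 (A, w=30) cum 143
  x=14 (C, w=225) cum 368  ← median
  x=15 (F, w=150) cum 518
⇒ x* = 14
y-coordinate, sorted with cumulative weight:
  y=5 (C, w=225) cum 225
  y=11 (E, w=100) cum 325  ← median
  y=11 (F, w=150) cum 475
  y=12 (A, w=30) cum 505
  y=14 (B, w=6) cum 511
  y=14 (D, w=7) cum 518
⇒ y* = 11

(14, 11)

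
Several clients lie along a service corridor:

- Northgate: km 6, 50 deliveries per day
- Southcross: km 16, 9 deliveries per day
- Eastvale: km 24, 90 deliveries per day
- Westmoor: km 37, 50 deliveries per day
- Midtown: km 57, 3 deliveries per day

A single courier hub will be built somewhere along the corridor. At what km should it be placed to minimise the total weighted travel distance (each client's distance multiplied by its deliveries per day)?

For a sum of weighted absolute distances on a line, the optimum is the weighted median (not the mean). Total weight W = 202; half-weight = 101.
Sort by position and accumulate weight:
  km 6 (Northgate, w=50) → cum 50
  km 16 (Southcross, w=9) → cum 59
  km 24 (Eastvale, w=90) → cum 149  ≥ 101 → median here
  km 37 (Westmoor, w=50) → cum 199
  km 57 (Midtown, w=3) → cum 202
Optimal location: km 24.

x = 24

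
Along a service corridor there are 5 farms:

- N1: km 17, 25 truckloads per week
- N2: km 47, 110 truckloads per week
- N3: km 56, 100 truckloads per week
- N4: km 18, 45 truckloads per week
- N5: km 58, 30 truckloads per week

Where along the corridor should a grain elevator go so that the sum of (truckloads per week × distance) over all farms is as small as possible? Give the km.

x = 47

For a sum of weighted absolute distances on a line, the optimum is the weighted median (not the mean). Total weight W = 310; half-weight = 155.
Sort by position and accumulate weight:
  km 17 (N1, w=25) → cum 25
  km 18 (N4, w=45) → cum 70
  km 47 (N2, w=110) → cum 180  ≥ 155 → median here
  km 56 (N3, w=100) → cum 280
  km 58 (N5, w=30) → cum 310
Optimal location: km 47.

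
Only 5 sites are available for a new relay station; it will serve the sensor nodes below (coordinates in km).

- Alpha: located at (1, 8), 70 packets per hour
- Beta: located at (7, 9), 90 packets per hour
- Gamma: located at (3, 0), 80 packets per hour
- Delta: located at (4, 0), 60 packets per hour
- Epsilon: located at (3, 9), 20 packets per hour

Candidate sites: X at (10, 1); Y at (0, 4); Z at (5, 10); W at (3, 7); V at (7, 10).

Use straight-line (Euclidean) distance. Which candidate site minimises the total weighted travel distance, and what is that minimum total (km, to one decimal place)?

Total weighted distance at each candidate:
  X (10, 1): total = 2710.3
  Y (0, 4): total = 1918.9
  Z (5, 10): total = 1977.9
  W (3, 7): total = 1583.3
  V (7, 10): total = 2103.2
Minimum is at W with total 1583.3 km.

W, total 1583.3 km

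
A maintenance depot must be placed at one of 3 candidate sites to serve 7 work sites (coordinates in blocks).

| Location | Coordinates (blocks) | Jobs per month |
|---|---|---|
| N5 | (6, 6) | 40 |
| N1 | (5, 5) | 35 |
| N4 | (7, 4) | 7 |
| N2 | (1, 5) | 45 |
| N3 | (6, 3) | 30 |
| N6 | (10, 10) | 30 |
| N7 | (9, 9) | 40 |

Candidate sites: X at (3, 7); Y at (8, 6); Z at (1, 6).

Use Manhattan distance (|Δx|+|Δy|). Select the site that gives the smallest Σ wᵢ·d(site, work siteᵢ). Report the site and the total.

Y, total 1091 blocks

Total weighted distance at each candidate:
  X (3, 7): total = 1359
  Y (8, 6): total = 1091
  Z (1, 6): total = 1546
Minimum is at Y with total 1091 blocks.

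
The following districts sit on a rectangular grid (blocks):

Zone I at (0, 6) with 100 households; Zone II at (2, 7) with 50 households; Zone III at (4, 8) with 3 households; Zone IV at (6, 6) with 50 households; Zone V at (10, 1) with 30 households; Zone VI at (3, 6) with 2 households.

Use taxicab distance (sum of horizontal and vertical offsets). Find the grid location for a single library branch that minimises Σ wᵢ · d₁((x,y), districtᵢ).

(2, 6)

Manhattan distance separates: Σwᵢ(|x−xᵢ|+|y−yᵢ|) = Σwᵢ|x−xᵢ| + Σwᵢ|y−yᵢ|, so x and y are optimised independently as 1-D weighted medians.
Total weight W = 235; half = 117.5.
x-coordinate, sorted with cumulative weight:
  x=0 (Zone I, w=100) cum 100
  x=2 (Zone II, w=50) cum 150  ← median
  x=3 (Zone VI, w=2) cum 152
  x=4 (Zone III, w=3) cum 155
  x=6 (Zone IV, w=50) cum 205
  x=10 (Zone V, w=30) cum 235
⇒ x* = 2
y-coordinate, sorted with cumulative weight:
  y=1 (Zone V, w=30) cum 30
  y=6 (Zone I, w=100) cum 130  ← median
  y=6 (Zone IV, w=50) cum 180
  y=6 (Zone VI, w=2) cum 182
  y=7 (Zone II, w=50) cum 232
  y=8 (Zone III, w=3) cum 235
⇒ y* = 6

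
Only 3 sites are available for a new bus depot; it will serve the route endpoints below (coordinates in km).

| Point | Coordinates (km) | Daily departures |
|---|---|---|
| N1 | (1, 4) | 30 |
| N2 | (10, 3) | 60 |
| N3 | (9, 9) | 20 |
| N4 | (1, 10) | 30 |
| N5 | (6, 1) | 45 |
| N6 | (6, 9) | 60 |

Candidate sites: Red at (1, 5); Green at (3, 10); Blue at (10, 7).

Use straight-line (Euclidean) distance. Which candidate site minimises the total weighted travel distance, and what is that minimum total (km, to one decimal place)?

Total weighted distance at each candidate:
  Red (1, 5): total = 1584.4
  Green (3, 10): total = 1582.0
  Blue (10, 7): total = 1446.8
Minimum is at Blue with total 1446.8 km.

Blue, total 1446.8 km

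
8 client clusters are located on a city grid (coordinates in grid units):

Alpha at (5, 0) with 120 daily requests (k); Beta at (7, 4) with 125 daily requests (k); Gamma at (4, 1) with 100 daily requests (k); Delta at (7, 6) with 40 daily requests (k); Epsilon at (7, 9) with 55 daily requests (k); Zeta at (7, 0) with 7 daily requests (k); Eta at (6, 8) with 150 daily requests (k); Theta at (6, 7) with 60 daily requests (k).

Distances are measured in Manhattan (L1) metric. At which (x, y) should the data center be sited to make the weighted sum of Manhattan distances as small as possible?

Manhattan distance separates: Σwᵢ(|x−xᵢ|+|y−yᵢ|) = Σwᵢ|x−xᵢ| + Σwᵢ|y−yᵢ|, so x and y are optimised independently as 1-D weighted medians.
Total weight W = 657; half = 328.5.
x-coordinate, sorted with cumulative weight:
  x=4 (Gamma, w=100) cum 100
  x=5 (Alpha, w=120) cum 220
  x=6 (Eta, w=150) cum 370  ← median
  x=6 (Theta, w=60) cum 430
  x=7 (Beta, w=125) cum 555
  x=7 (Delta, w=40) cum 595
  x=7 (Epsilon, w=55) cum 650
  x=7 (Zeta, w=7) cum 657
⇒ x* = 6
y-coordinate, sorted with cumulative weight:
  y=0 (Alpha, w=120) cum 120
  y=0 (Zeta, w=7) cum 127
  y=1 (Gamma, w=100) cum 227
  y=4 (Beta, w=125) cum 352  ← median
  y=6 (Delta, w=40) cum 392
  y=7 (Theta, w=60) cum 452
  y=8 (Eta, w=150) cum 602
  y=9 (Epsilon, w=55) cum 657
⇒ y* = 4

(6, 4)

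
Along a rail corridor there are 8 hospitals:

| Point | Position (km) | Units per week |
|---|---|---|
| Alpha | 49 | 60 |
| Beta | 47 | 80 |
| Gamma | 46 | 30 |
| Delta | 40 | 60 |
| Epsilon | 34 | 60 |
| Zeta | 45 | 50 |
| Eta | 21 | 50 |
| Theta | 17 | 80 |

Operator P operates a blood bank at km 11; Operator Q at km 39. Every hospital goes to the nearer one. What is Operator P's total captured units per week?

The indifferent point is the midpoint (11+39)/2 = 25; hospitals left of it (closer to Operator P at 11) go to Operator P, those right go to Operator Q.
  Theta at 17 (w=80) → Operator P
  Eta at 21 (w=50) → Operator P
  Epsilon at 34 (w=60) → Operator Q
  Delta at 40 (w=60) → Operator Q
  Zeta at 45 (w=50) → Operator Q
  Gamma at 46 (w=30) → Operator Q
  Beta at 47 (w=80) → Operator Q
  Alpha at 49 (w=60) → Operator Q
Operator P captures 130; Operator Q captures 340.

130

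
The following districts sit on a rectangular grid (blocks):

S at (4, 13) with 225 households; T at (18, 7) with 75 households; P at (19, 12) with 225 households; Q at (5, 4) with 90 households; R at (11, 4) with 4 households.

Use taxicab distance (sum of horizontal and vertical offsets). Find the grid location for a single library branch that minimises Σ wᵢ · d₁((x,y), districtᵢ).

Manhattan distance separates: Σwᵢ(|x−xᵢ|+|y−yᵢ|) = Σwᵢ|x−xᵢ| + Σwᵢ|y−yᵢ|, so x and y are optimised independently as 1-D weighted medians.
Total weight W = 619; half = 309.5.
x-coordinate, sorted with cumulative weight:
  x=4 (S, w=225) cum 225
  x=5 (Q, w=90) cum 315  ← median
  x=11 (R, w=4) cum 319
  x=18 (T, w=75) cum 394
  x=19 (P, w=225) cum 619
⇒ x* = 5
y-coordinate, sorted with cumulative weight:
  y=4 (Q, w=90) cum 90
  y=4 (R, w=4) cum 94
  y=7 (T, w=75) cum 169
  y=12 (P, w=225) cum 394  ← median
  y=13 (S, w=225) cum 619
⇒ y* = 12

(5, 12)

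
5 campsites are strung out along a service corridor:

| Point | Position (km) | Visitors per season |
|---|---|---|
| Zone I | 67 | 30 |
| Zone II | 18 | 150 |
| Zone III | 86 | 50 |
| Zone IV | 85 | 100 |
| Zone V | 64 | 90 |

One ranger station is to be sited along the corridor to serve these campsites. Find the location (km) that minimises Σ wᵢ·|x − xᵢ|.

For a sum of weighted absolute distances on a line, the optimum is the weighted median (not the mean). Total weight W = 420; half-weight = 210.
Sort by position and accumulate weight:
  km 18 (Zone II, w=150) → cum 150
  km 64 (Zone V, w=90) → cum 240  ≥ 210 → median here
  km 67 (Zone I, w=30) → cum 270
  km 85 (Zone IV, w=100) → cum 370
  km 86 (Zone III, w=50) → cum 420
Optimal location: km 64.

x = 64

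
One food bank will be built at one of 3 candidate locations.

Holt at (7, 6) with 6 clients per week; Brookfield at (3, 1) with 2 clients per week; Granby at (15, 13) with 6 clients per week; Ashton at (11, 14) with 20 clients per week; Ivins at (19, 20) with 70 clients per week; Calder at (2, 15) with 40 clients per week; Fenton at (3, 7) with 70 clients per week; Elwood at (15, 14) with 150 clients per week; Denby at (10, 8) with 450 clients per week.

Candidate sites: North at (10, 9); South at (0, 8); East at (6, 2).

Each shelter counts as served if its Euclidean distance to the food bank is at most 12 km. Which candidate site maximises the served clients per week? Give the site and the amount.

Coverage radius r = 12 km; a point is covered iff (Δx)²+(Δy)² ≤ 12² = 144.
  North (10, 9): covers {Holt, Brookfield, Granby, Ashton, Calder, Fenton, Elwood, Denby} → 744
  South (0, 8): covers {Holt, Brookfield, Calder, Fenton, Denby} → 568
  East (6, 2): covers {Holt, Brookfield, Fenton, Denby} → 528
Maximum coverage at North: 744 clients per week.

North, covering 744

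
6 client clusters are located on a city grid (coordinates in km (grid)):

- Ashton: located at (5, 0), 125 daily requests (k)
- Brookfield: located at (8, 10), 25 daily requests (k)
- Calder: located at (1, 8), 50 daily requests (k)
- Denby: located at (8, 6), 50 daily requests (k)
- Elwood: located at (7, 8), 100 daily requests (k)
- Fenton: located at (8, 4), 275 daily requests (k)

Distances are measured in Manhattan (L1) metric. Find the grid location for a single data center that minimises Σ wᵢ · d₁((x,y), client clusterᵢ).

(8, 4)

Manhattan distance separates: Σwᵢ(|x−xᵢ|+|y−yᵢ|) = Σwᵢ|x−xᵢ| + Σwᵢ|y−yᵢ|, so x and y are optimised independently as 1-D weighted medians.
Total weight W = 625; half = 312.5.
x-coordinate, sorted with cumulative weight:
  x=1 (Calder, w=50) cum 50
  x=5 (Ashton, w=125) cum 175
  x=7 (Elwood, w=100) cum 275
  x=8 (Brookfield, w=25) cum 300
  x=8 (Denby, w=50) cum 350  ← median
  x=8 (Fenton, w=275) cum 625
⇒ x* = 8
y-coordinate, sorted with cumulative weight:
  y=0 (Ashton, w=125) cum 125
  y=4 (Fenton, w=275) cum 400  ← median
  y=6 (Denby, w=50) cum 450
  y=8 (Calder, w=50) cum 500
  y=8 (Elwood, w=100) cum 600
  y=10 (Brookfield, w=25) cum 625
⇒ y* = 4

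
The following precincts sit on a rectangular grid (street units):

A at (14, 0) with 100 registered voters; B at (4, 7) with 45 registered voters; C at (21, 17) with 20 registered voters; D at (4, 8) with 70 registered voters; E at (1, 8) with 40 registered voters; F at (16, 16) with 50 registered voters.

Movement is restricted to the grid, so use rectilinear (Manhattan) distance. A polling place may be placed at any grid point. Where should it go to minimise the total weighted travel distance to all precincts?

Manhattan distance separates: Σwᵢ(|x−xᵢ|+|y−yᵢ|) = Σwᵢ|x−xᵢ| + Σwᵢ|y−yᵢ|, so x and y are optimised independently as 1-D weighted medians.
Total weight W = 325; half = 162.5.
x-coordinate, sorted with cumulative weight:
  x=1 (E, w=40) cum 40
  x=4 (B, w=45) cum 85
  x=4 (D, w=70) cum 155
  x=14 (A, w=100) cum 255  ← median
  x=16 (F, w=50) cum 305
  x=21 (C, w=20) cum 325
⇒ x* = 14
y-coordinate, sorted with cumulative weight:
  y=0 (A, w=100) cum 100
  y=7 (B, w=45) cum 145
  y=8 (D, w=70) cum 215  ← median
  y=8 (E, w=40) cum 255
  y=16 (F, w=50) cum 305
  y=17 (C, w=20) cum 325
⇒ y* = 8

(14, 8)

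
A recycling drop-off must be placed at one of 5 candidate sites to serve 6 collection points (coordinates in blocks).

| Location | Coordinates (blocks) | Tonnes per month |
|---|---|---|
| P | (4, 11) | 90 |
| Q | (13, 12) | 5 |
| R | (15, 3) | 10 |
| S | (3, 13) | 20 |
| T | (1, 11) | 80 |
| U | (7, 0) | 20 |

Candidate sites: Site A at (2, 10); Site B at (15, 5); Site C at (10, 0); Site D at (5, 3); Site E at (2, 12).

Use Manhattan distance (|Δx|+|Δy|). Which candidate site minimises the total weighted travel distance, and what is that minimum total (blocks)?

Total weighted distance at each candidate:
  Site A (2, 10): total = 1075
  Site B (15, 5): total = 3855
  Site C (10, 0): total = 3745
  Site D (5, 3): total = 2295
  Site E (2, 12): total = 1085
Minimum is at Site A with total 1075 blocks.

Site A, total 1075 blocks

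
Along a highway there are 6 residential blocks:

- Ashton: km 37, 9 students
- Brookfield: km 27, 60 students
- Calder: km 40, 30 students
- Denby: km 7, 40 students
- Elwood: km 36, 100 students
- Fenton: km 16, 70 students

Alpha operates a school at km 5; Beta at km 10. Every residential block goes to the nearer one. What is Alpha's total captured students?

40

The indifferent point is the midpoint (5+10)/2 = 7.5; residential blocks left of it (closer to Alpha at 5) go to Alpha, those right go to Beta.
  Denby at 7 (w=40) → Alpha
  Fenton at 16 (w=70) → Beta
  Brookfield at 27 (w=60) → Beta
  Elwood at 36 (w=100) → Beta
  Ashton at 37 (w=9) → Beta
  Calder at 40 (w=30) → Beta
Alpha captures 40; Beta captures 269.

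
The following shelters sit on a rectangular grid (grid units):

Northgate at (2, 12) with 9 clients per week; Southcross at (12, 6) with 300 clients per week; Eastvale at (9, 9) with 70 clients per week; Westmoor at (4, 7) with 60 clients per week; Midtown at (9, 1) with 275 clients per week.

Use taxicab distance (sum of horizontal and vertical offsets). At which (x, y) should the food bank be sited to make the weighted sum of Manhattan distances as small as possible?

Manhattan distance separates: Σwᵢ(|x−xᵢ|+|y−yᵢ|) = Σwᵢ|x−xᵢ| + Σwᵢ|y−yᵢ|, so x and y are optimised independently as 1-D weighted medians.
Total weight W = 714; half = 357.
x-coordinate, sorted with cumulative weight:
  x=2 (Northgate, w=9) cum 9
  x=4 (Westmoor, w=60) cum 69
  x=9 (Eastvale, w=70) cum 139
  x=9 (Midtown, w=275) cum 414  ← median
  x=12 (Southcross, w=300) cum 714
⇒ x* = 9
y-coordinate, sorted with cumulative weight:
  y=1 (Midtown, w=275) cum 275
  y=6 (Southcross, w=300) cum 575  ← median
  y=7 (Westmoor, w=60) cum 635
  y=9 (Eastvale, w=70) cum 705
  y=12 (Northgate, w=9) cum 714
⇒ y* = 6

(9, 6)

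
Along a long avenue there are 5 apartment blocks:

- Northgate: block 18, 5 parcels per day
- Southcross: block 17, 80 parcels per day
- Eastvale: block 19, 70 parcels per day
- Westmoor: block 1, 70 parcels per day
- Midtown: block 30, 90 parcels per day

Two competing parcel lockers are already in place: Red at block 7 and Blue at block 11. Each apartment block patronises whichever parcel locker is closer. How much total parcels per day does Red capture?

The indifferent point is the midpoint (7+11)/2 = 9; apartment blocks left of it (closer to Red at 7) go to Red, those right go to Blue.
  Westmoor at 1 (w=70) → Red
  Southcross at 17 (w=80) → Blue
  Northgate at 18 (w=5) → Blue
  Eastvale at 19 (w=70) → Blue
  Midtown at 30 (w=90) → Blue
Red captures 70; Blue captures 245.

70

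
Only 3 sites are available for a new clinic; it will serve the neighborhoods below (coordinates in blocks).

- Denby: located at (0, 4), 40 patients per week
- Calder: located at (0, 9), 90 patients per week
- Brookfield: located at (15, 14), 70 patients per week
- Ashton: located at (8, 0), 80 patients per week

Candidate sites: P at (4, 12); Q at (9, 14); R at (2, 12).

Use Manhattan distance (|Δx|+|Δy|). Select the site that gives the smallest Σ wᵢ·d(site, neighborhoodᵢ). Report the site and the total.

P, total 3300 blocks

Total weighted distance at each candidate:
  P (4, 12): total = 3300
  Q (9, 14): total = 3640
  R (2, 12): total = 3340
Minimum is at P with total 3300 blocks.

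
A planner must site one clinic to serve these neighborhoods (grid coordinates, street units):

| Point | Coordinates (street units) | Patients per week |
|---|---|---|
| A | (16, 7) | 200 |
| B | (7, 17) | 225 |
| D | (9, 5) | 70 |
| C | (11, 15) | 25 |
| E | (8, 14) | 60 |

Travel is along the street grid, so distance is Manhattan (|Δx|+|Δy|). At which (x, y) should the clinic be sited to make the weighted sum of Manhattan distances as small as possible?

Manhattan distance separates: Σwᵢ(|x−xᵢ|+|y−yᵢ|) = Σwᵢ|x−xᵢ| + Σwᵢ|y−yᵢ|, so x and y are optimised independently as 1-D weighted medians.
Total weight W = 580; half = 290.
x-coordinate, sorted with cumulative weight:
  x=7 (B, w=225) cum 225
  x=8 (E, w=60) cum 285
  x=9 (D, w=70) cum 355  ← median
  x=11 (C, w=25) cum 380
  x=16 (A, w=200) cum 580
⇒ x* = 9
y-coordinate, sorted with cumulative weight:
  y=5 (D, w=70) cum 70
  y=7 (A, w=200) cum 270
  y=14 (E, w=60) cum 330  ← median
  y=15 (C, w=25) cum 355
  y=17 (B, w=225) cum 580
⇒ y* = 14

(9, 14)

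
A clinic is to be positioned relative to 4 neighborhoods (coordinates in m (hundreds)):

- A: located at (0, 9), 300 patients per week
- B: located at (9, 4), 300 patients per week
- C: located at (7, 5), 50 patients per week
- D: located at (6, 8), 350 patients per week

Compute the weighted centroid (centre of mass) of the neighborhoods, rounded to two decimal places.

The minimiser of Σwᵢ‖p−pᵢ‖² is the weighted centroid p* = (Σwᵢpᵢ)/(Σwᵢ).
Σwᵢ = 1000.
Σwᵢxᵢ = 300·0 + 300·9 + 50·7 + 350·6 = 5150.
Σwᵢyᵢ = 300·9 + 300·4 + 50·5 + 350·8 = 6950.
x* = 5150/1000 = 5.15, y* = 6950/1000 = 6.95.

(5.15, 6.95)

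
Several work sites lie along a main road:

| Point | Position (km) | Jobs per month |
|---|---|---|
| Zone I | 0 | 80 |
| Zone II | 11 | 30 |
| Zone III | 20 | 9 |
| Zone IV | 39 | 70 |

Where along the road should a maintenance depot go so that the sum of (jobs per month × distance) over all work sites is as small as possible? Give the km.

x = 11

For a sum of weighted absolute distances on a line, the optimum is the weighted median (not the mean). Total weight W = 189; half-weight = 94.5.
Sort by position and accumulate weight:
  km 0 (Zone I, w=80) → cum 80
  km 11 (Zone II, w=30) → cum 110  ≥ 94.5 → median here
  km 20 (Zone III, w=9) → cum 119
  km 39 (Zone IV, w=70) → cum 189
Optimal location: km 11.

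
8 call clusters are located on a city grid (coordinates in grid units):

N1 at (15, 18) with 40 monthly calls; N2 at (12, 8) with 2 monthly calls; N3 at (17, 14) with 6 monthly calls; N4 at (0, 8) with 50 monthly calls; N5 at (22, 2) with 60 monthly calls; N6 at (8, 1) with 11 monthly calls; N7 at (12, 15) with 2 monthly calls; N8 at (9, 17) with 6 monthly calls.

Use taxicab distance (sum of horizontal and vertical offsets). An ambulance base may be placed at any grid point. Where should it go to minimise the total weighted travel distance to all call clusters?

(15, 8)

Manhattan distance separates: Σwᵢ(|x−xᵢ|+|y−yᵢ|) = Σwᵢ|x−xᵢ| + Σwᵢ|y−yᵢ|, so x and y are optimised independently as 1-D weighted medians.
Total weight W = 177; half = 88.5.
x-coordinate, sorted with cumulative weight:
  x=0 (N4, w=50) cum 50
  x=8 (N6, w=11) cum 61
  x=9 (N8, w=6) cum 67
  x=12 (N2, w=2) cum 69
  x=12 (N7, w=2) cum 71
  x=15 (N1, w=40) cum 111  ← median
  x=17 (N3, w=6) cum 117
  x=22 (N5, w=60) cum 177
⇒ x* = 15
y-coordinate, sorted with cumulative weight:
  y=1 (N6, w=11) cum 11
  y=2 (N5, w=60) cum 71
  y=8 (N2, w=2) cum 73
  y=8 (N4, w=50) cum 123  ← median
  y=14 (N3, w=6) cum 129
  y=15 (N7, w=2) cum 131
  y=17 (N8, w=6) cum 137
  y=18 (N1, w=40) cum 177
⇒ y* = 8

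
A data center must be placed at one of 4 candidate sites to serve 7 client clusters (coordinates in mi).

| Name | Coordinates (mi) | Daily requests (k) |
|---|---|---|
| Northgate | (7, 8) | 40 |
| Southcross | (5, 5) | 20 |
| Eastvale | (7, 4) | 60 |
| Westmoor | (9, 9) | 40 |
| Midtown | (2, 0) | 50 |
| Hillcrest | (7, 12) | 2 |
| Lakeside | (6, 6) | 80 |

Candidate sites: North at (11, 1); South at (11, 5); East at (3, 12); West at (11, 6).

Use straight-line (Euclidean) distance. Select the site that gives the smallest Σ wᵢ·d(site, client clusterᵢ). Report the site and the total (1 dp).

Total weighted distance at each candidate:
  North (11, 1): total = 2138.4
  South (11, 5): total = 1685.1
  East (3, 12): total = 2323.6
  West (11, 6): total = 1668.3
Minimum is at West with total 1668.3 mi.

West, total 1668.3 mi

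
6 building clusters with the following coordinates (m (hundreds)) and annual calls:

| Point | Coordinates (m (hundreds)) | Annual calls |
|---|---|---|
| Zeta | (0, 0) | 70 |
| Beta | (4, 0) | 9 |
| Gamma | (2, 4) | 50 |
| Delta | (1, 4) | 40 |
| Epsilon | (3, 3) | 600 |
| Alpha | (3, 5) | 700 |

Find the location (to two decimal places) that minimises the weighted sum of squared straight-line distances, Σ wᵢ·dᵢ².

(2.77, 3.85)

The minimiser of Σwᵢ‖p−pᵢ‖² is the weighted centroid p* = (Σwᵢpᵢ)/(Σwᵢ).
Σwᵢ = 1469.
Σwᵢxᵢ = 70·0 + 9·4 + 50·2 + 40·1 + 600·3 + 700·3 = 4076.
Σwᵢyᵢ = 70·0 + 9·0 + 50·4 + 40·4 + 600·3 + 700·5 = 5660.
x* = 4076/1469 = 2.77, y* = 5660/1469 = 3.85.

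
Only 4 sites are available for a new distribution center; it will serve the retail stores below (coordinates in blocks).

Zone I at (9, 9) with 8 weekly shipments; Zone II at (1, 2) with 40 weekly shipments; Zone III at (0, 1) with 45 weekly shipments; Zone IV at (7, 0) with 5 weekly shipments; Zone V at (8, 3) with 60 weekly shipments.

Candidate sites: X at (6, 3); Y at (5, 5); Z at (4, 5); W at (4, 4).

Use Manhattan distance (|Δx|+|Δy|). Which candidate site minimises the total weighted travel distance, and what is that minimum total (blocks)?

Total weighted distance at each candidate:
  X (6, 3): total = 812
  Y (5, 5): total = 1084
  Z (4, 5): total = 1072
  W (4, 4): total = 930
Minimum is at X with total 812 blocks.

X, total 812 blocks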